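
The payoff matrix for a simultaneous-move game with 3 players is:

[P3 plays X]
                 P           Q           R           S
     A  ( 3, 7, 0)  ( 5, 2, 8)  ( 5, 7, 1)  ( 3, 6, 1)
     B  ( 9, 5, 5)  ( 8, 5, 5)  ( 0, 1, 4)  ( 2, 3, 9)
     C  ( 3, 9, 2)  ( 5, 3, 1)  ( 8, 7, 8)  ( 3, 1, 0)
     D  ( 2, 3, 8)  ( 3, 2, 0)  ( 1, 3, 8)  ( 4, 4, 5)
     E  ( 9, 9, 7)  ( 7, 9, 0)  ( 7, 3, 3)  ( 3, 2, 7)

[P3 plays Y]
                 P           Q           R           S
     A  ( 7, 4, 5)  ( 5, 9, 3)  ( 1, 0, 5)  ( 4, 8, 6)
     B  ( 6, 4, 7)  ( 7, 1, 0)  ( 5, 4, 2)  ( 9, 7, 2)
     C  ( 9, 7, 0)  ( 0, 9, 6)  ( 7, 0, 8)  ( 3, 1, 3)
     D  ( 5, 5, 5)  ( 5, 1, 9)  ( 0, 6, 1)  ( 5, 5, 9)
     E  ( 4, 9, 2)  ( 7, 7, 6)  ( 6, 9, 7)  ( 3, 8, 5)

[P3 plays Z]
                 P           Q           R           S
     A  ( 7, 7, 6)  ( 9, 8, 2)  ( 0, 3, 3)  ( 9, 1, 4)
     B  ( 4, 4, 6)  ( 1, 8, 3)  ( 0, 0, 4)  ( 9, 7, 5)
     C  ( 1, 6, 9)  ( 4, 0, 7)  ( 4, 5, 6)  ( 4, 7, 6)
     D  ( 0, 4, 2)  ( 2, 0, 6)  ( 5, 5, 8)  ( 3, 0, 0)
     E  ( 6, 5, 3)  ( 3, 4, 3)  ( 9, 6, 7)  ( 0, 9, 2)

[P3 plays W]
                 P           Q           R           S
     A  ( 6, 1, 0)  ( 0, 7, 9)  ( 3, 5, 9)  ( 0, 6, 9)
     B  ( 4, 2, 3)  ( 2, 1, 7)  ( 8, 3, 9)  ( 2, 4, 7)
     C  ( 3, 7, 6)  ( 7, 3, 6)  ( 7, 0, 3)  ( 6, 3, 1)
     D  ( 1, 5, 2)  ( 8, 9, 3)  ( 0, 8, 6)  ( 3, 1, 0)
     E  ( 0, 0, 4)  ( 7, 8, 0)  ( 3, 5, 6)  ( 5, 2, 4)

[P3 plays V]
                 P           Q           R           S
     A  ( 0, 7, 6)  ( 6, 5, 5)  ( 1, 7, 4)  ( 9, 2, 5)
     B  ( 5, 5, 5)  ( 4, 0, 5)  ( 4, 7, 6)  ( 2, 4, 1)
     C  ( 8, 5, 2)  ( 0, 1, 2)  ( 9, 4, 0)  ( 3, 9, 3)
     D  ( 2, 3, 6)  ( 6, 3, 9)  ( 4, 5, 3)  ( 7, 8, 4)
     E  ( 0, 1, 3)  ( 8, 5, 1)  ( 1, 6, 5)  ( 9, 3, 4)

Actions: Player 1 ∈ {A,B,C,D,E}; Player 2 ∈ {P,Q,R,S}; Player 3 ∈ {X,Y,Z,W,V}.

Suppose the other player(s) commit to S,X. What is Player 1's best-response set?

P1 best: {D}

u_1(A vs S,X) = 3
u_1(B vs S,X) = 2
u_1(C vs S,X) = 3
u_1(D vs S,X) = 4
u_1(E vs S,X) = 3
max payoff 4 at {D}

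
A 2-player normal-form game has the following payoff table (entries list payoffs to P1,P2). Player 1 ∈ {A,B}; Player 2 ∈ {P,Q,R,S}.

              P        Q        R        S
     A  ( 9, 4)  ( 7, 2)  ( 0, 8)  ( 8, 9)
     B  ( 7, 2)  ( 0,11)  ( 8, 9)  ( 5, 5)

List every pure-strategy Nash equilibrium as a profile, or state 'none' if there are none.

(A,P): not NE [P2→S gives 9>4]
(A,Q): not NE [P2→S gives 9>2]
(A,R): not NE [P1→B gives 8>0; P2→S gives 9>8]
(A,S): NE
(B,P): not NE [P1→A gives 9>7; P2→Q gives 11>2]
(B,Q): not NE [P1→A gives 7>0]
(B,R): not NE [P2→Q gives 11>9]
(B,S): not NE [P1→A gives 8>5; P2→Q gives 11>5]

NE set: (A,S)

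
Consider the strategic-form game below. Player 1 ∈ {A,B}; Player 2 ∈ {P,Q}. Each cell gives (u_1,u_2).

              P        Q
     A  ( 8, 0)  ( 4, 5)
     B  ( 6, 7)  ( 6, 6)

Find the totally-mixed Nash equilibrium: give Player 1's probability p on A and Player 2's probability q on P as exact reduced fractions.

P1 indiff ⇒ q·8+(1-q)·4 = q·6+(1-q)·6 ⇒ q(2) = (1-q)(2) ⇒ q = 1/2
P2 indiff ⇒ p·0+(1-p)·7 = p·5+(1-p)·6 ⇒ p(-5) = (1-p)(-1) ⇒ p = 1/6

P1 mixes 1/6 on A; P2 mixes 1/2 on P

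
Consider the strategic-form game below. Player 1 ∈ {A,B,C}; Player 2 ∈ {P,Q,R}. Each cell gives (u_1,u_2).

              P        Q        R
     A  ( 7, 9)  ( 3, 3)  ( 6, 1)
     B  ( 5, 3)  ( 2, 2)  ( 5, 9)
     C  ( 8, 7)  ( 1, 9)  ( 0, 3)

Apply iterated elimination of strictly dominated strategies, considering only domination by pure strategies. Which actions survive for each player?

Remaining: P1:{A,C} P2:{P,Q}

P1 drop B (A beats it: P:7>5 Q:3>2 R:6>5)
P2 drop R (P beats it: A:9>1 C:7>3)
P1→{A,C} P2→{P,Q}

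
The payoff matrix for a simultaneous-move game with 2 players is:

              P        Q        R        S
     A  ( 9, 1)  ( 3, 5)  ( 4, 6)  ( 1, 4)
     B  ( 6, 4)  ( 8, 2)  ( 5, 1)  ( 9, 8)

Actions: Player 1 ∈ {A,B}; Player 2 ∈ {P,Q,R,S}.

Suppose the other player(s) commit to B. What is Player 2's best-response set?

argmax u_2 = {S}

u_2(P vs B) = 4
u_2(Q vs B) = 2
u_2(R vs B) = 1
u_2(S vs B) = 8
max payoff 8 at {S}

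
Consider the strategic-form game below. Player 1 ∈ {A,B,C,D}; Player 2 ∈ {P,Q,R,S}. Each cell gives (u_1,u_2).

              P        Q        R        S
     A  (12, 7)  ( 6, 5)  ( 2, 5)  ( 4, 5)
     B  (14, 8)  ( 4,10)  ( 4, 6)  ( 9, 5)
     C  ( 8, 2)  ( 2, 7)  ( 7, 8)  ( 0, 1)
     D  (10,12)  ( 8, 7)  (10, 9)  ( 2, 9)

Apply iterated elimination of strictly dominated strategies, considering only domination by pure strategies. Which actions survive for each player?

P1 drop C (D beats it: P:10>8 Q:8>2 R:10>7 S:2>0)
P2 drop R (P beats it: A:7>5 B:8>6 D:12>9)
P2 drop S (P beats it: A:7>5 B:8>5 D:12>9)
P1→{A,B,D} P2→{P,Q}

IESDS → P1:{A,B,D} P2:{P,Q}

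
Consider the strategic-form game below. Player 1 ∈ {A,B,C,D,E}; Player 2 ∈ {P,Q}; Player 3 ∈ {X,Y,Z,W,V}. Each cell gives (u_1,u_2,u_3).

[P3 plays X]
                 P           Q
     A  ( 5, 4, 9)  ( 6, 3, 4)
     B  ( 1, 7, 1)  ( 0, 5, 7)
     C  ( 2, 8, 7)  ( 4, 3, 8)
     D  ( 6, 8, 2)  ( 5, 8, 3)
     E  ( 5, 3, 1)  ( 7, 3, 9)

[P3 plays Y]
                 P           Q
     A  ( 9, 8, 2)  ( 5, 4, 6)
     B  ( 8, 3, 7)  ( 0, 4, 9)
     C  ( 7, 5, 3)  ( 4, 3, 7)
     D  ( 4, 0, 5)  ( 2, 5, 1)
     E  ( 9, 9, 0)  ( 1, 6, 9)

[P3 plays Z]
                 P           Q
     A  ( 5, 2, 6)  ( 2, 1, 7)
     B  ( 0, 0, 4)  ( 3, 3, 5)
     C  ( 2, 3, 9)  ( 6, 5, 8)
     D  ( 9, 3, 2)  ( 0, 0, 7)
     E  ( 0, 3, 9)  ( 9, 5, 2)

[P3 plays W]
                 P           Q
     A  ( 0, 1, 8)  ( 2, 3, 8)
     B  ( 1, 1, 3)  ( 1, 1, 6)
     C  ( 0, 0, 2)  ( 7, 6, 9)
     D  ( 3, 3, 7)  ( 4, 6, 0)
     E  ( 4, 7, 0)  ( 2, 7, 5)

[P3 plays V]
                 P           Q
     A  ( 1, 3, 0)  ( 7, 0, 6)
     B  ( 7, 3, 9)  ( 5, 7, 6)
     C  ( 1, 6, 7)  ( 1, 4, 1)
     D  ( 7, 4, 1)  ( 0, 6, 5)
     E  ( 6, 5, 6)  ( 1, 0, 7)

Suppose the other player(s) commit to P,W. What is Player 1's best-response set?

u_1(A vs P,W) = 0
u_1(B vs P,W) = 1
u_1(C vs P,W) = 0
u_1(D vs P,W) = 3
u_1(E vs P,W) = 4
max payoff 4 at {E}

P1 best: {E}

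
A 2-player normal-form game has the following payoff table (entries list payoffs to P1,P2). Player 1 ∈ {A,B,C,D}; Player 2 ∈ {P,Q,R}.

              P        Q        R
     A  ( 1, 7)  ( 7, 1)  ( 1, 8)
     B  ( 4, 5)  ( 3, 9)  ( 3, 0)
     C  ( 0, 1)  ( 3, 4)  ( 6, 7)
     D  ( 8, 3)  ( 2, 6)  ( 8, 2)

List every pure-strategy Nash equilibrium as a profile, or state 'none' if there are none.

(A,P): not NE [P1→D gives 8>1; P2→R gives 8>7]
(A,Q): not NE [P2→R gives 8>1]
(A,R): not NE [P1→D gives 8>1]
(B,P): not NE [P1→D gives 8>4; P2→Q gives 9>5]
(B,Q): not NE [P1→A gives 7>3]
(B,R): not NE [P1→D gives 8>3; P2→Q gives 9>0]
(C,P): not NE [P1→D gives 8>0; P2→R gives 7>1]
(C,Q): not NE [P1→A gives 7>3; P2→R gives 7>4]
(C,R): not NE [P1→D gives 8>6]
(D,P): not NE [P2→Q gives 6>3]
(D,Q): not NE [P1→A gives 7>2]
(D,R): not NE [P2→Q gives 6>2]

No pure NE.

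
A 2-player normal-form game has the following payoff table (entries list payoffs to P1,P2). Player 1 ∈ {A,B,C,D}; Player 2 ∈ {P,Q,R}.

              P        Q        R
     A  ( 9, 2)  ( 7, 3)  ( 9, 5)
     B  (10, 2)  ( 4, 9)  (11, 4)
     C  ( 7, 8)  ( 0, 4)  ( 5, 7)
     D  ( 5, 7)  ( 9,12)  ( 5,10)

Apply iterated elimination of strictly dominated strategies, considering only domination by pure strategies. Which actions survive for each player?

P1 drop C (A beats it: P:9>7 Q:7>0 R:9>5)
P2 drop P (Q beats it: A:3>2 B:9>2 D:12>7)
P1→{A,B,D} P2→{Q,R}

Survivors P1:{A,B,D} P2:{Q,R}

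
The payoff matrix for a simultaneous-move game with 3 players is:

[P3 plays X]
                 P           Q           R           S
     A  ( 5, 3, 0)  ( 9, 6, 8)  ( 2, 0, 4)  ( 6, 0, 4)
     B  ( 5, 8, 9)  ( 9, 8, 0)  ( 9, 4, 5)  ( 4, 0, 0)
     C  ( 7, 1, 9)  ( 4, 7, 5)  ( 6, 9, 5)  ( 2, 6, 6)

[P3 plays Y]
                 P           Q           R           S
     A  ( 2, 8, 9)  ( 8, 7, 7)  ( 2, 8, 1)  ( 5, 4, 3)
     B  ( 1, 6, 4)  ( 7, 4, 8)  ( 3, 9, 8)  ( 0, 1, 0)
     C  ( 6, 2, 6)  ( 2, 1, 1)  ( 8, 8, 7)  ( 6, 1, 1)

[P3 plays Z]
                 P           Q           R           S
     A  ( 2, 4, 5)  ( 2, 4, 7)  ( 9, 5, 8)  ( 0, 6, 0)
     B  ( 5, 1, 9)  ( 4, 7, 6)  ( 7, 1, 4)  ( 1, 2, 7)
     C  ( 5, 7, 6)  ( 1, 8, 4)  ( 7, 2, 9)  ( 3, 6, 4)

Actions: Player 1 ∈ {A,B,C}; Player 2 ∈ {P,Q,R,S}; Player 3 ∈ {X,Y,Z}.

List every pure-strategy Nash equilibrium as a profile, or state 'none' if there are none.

(A,P,X): not NE [P1→C gives 7>5; P2→Q gives 6>3; P3→Y gives 9>0]
(A,P,Y): not NE [P1→C gives 6>2]
(A,P,Z): not NE [P1→C gives 5>2; P2→S gives 6>4; P3→Y gives 9>5]
(A,Q,X): NE
(A,Q,Y): not NE [P2→R gives 8>7; P3→X gives 8>7]
(A,Q,Z): not NE [P1→B gives 4>2; P2→S gives 6>4; P3→X gives 8>7]
(A,R,X): not NE [P1→B gives 9>2; P2→Q gives 6>0; P3→Z gives 8>4]
(A,R,Y): not NE [P1→C gives 8>2; P3→Z gives 8>1]
(A,R,Z): not NE [P2→S gives 6>5]
(A,S,X): not NE [P2→Q gives 6>0]
(A,S,Y): not NE [P1→C gives 6>5; P2→R gives 8>4; P3→X gives 4>3]
(A,S,Z): not NE [P1→C gives 3>0; P3→X gives 4>0]
(B,P,X): not NE [P1→C gives 7>5]
(B,P,Y): not NE [P1→C gives 6>1; P2→R gives 9>6; P3→Z gives 9>4]
(B,P,Z): not NE [P2→Q gives 7>1]
(B,Q,X): not NE [P3→Y gives 8>0]
(B,Q,Y): not NE [P1→A gives 8>7; P2→R gives 9>4]
(B,Q,Z): not NE [P3→Y gives 8>6]
(B,R,X): not NE [P2→Q gives 8>4; P3→Y gives 8>5]
(B,R,Y): not NE [P1→C gives 8>3]
(B,R,Z): not NE [P1→A gives 9>7; P2→Q gives 7>1; P3→Y gives 8>4]
(B,S,X): not NE [P1→A gives 6>4; P2→Q gives 8>0; P3→Z gives 7>0]
(B,S,Y): not NE [P1→C gives 6>0; P2→R gives 9>1; P3→Z gives 7>0]
(B,S,Z): not NE [P1→C gives 3>1; P2→Q gives 7>2]
(C,P,X): not NE [P2→R gives 9>1]
(C,P,Y): not NE [P2→R gives 8>2; P3→X gives 9>6]
(C,P,Z): not NE [P2→Q gives 8>7; P3→X gives 9>6]
(C,Q,X): not NE [P1→B gives 9>4; P2→R gives 9>7]
(C,Q,Y): not NE [P1→A gives 8>2; P2→R gives 8>1; P3→X gives 5>1]
(C,Q,Z): not NE [P1→B gives 4>1; P3→X gives 5>4]
(C,R,X): not NE [P1→B gives 9>6; P3→Z gives 9>5]
(C,R,Y): not NE [P3→Z gives 9>7]
(C,R,Z): not NE [P1→A gives 9>7; P2→Q gives 8>2]
(C,S,X): not NE [P1→A gives 6>2; P2→R gives 9>6]
(C,S,Y): not NE [P2→R gives 8>1; P3→X gives 6>1]
(C,S,Z): not NE [P2→Q gives 8>6; P3→X gives 6>4]

NE set: (A,Q,X)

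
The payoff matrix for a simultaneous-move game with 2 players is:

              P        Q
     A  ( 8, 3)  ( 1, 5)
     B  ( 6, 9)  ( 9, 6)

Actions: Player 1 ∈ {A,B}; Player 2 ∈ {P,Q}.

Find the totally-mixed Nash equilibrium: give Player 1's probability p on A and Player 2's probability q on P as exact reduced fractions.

P1 indiff ⇒ q·8+(1-q)·1 = q·6+(1-q)·9 ⇒ q(2) = (1-q)(8) ⇒ q = 4/5
P2 indiff ⇒ p·3+(1-p)·9 = p·5+(1-p)·6 ⇒ p(-2) = (1-p)(-3) ⇒ p = 3/5

(p,q) = (3/5, 4/5)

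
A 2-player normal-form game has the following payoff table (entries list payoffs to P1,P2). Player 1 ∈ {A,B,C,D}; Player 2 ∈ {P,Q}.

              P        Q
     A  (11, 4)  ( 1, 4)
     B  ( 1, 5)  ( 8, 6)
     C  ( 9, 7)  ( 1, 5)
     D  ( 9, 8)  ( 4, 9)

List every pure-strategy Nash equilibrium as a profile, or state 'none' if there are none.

NE set: (A,P), (B,Q)

(A,P): NE
(A,Q): not NE [P1→B gives 8>1]
(B,P): not NE [P1→A gives 11>1; P2→Q gives 6>5]
(B,Q): NE
(C,P): not NE [P1→A gives 11>9]
(C,Q): not NE [P1→B gives 8>1; P2→P gives 7>5]
(D,P): not NE [P1→A gives 11>9; P2→Q gives 9>8]
(D,Q): not NE [P1→B gives 8>4]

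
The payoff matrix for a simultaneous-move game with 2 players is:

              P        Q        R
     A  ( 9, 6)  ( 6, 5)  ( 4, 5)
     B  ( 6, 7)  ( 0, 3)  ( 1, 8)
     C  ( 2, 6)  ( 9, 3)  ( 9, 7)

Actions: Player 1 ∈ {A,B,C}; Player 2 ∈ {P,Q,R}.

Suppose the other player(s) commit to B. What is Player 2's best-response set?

u_2(P vs B) = 7
u_2(Q vs B) = 3
u_2(R vs B) = 8
max payoff 8 at {R}

P2 best: {R}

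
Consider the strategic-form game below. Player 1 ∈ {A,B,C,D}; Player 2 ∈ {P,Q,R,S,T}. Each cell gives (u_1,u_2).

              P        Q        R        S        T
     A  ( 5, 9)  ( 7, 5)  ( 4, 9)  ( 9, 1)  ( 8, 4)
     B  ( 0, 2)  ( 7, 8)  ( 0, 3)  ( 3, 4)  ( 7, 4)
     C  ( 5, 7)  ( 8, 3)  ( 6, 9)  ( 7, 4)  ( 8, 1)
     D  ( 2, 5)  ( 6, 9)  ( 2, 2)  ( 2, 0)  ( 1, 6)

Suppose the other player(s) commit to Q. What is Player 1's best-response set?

BR_1 = {C}

u_1(A vs Q) = 7
u_1(B vs Q) = 7
u_1(C vs Q) = 8
u_1(D vs Q) = 6
max payoff 8 at {C}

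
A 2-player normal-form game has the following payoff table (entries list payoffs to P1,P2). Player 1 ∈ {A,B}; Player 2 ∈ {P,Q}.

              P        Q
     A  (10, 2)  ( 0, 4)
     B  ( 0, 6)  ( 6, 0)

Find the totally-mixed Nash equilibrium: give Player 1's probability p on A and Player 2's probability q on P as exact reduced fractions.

(p,q) = (3/4, 3/8)

P1 indiff ⇒ q·10+(1-q)·0 = q·0+(1-q)·6 ⇒ q(10) = (1-q)(6) ⇒ q = 3/8
P2 indiff ⇒ p·2+(1-p)·6 = p·4+(1-p)·0 ⇒ p(-2) = (1-p)(-6) ⇒ p = 3/4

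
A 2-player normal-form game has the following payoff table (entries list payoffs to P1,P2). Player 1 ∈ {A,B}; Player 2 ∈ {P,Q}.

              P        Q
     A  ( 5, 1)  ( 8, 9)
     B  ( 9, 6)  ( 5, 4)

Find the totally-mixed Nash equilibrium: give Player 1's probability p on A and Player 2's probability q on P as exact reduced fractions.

P1 indiff ⇒ q·5+(1-q)·8 = q·9+(1-q)·5 ⇒ q(-4) = (1-q)(-3) ⇒ q = 3/7
P2 indiff ⇒ p·1+(1-p)·6 = p·9+(1-p)·4 ⇒ p(-8) = (1-p)(-2) ⇒ p = 1/5

P1 mixes 1/5 on A; P2 mixes 3/7 on P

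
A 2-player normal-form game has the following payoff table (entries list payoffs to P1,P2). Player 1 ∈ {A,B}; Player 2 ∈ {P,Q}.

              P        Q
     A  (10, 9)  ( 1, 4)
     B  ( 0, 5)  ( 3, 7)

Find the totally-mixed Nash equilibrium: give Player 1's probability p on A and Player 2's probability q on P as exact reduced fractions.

P1 indiff ⇒ q·10+(1-q)·1 = q·0+(1-q)·3 ⇒ q(10) = (1-q)(2) ⇒ q = 1/6
P2 indiff ⇒ p·9+(1-p)·5 = p·4+(1-p)·7 ⇒ p(5) = (1-p)(2) ⇒ p = 2/7

p=2/7, q=1/6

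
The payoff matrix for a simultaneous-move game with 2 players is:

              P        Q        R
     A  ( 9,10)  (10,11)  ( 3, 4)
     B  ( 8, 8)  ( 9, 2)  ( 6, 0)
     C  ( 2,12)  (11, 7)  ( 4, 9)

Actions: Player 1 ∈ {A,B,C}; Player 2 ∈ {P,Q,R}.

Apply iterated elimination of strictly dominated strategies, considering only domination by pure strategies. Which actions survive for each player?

Remaining: P1:{A,C} P2:{P,Q}

P2 drop R (P beats it: A:10>4 B:8>0 C:12>9)
P1 drop B (A beats it: P:9>8 Q:10>9)
P1→{A,C} P2→{P,Q}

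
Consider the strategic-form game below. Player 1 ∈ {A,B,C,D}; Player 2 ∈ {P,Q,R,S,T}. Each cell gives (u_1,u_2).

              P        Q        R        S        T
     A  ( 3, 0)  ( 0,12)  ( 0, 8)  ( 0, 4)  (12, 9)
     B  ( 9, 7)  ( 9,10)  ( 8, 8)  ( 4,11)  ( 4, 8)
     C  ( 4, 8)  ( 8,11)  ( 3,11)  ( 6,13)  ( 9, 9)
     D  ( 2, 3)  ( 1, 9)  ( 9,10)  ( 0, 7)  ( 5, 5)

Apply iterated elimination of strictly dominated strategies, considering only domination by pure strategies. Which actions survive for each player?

P2 drop P (Q beats it: A:12>0 B:10>7 C:11>8 D:9>3)
P2 drop T (Q beats it: A:12>9 B:10>8 C:11>9 D:9>5)
P1 drop A (B beats it: Q:9>0 R:8>0 S:4>0)
P1→{B,C,D} P2→{Q,R,S}

IESDS → P1:{B,C,D} P2:{Q,R,S}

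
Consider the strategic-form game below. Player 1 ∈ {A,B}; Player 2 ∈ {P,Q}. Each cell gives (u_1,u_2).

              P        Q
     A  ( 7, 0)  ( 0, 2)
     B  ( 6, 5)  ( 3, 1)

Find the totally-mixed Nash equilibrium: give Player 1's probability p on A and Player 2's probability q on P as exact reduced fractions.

(p,q) = (2/3, 3/4)

P1 indiff ⇒ q·7+(1-q)·0 = q·6+(1-q)·3 ⇒ q(1) = (1-q)(3) ⇒ q = 3/4
P2 indiff ⇒ p·0+(1-p)·5 = p·2+(1-p)·1 ⇒ p(-2) = (1-p)(-4) ⇒ p = 2/3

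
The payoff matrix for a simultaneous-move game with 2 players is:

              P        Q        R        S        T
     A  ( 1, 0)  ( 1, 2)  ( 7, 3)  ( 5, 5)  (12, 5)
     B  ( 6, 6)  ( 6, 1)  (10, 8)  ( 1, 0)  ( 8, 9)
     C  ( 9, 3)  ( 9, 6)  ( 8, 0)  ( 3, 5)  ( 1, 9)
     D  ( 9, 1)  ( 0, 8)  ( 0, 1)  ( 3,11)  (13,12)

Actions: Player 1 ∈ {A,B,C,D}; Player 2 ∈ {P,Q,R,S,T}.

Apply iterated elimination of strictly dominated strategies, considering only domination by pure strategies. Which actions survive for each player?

Remaining: P1:{A,D} P2:{S,T}

P2 drop P (T beats it: A:5>0 B:9>6 C:9>3 D:12>1)
P2 drop Q (T beats it: A:5>2 B:9>1 C:9>6 D:12>8)
P2 drop R (T beats it: A:5>3 B:9>8 C:9>0 D:12>1)
P1 drop B (A beats it: S:5>1 T:12>8)
P1 drop C (A beats it: S:5>3 T:12>1)
P1→{A,D} P2→{S,T}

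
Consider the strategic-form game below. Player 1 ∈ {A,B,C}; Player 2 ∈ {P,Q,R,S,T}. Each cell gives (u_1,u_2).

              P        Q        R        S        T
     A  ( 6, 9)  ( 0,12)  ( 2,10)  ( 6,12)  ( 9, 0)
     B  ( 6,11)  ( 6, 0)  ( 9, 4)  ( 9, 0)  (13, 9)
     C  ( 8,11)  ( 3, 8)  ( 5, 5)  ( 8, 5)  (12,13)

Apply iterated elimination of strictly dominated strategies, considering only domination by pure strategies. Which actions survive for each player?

P1 drop A (C beats it: P:8>6 Q:3>0 R:5>2 S:8>6 T:12>9)
P2 drop Q (P beats it: B:11>0 C:11>8)
P2 drop R (P beats it: B:11>4 C:11>5)
P2 drop S (P beats it: B:11>0 C:11>5)
P1→{B,C} P2→{P,T}

Remaining: P1:{B,C} P2:{P,T}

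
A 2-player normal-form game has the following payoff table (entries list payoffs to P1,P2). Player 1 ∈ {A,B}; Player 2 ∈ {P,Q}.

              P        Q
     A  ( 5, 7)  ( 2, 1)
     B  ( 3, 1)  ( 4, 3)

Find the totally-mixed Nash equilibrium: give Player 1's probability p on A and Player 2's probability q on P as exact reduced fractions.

P1 mixes 1/4 on A; P2 mixes 1/2 on P

P1 indiff ⇒ q·5+(1-q)·2 = q·3+(1-q)·4 ⇒ q(2) = (1-q)(2) ⇒ q = 1/2
P2 indiff ⇒ p·7+(1-p)·1 = p·1+(1-p)·3 ⇒ p(6) = (1-p)(2) ⇒ p = 1/4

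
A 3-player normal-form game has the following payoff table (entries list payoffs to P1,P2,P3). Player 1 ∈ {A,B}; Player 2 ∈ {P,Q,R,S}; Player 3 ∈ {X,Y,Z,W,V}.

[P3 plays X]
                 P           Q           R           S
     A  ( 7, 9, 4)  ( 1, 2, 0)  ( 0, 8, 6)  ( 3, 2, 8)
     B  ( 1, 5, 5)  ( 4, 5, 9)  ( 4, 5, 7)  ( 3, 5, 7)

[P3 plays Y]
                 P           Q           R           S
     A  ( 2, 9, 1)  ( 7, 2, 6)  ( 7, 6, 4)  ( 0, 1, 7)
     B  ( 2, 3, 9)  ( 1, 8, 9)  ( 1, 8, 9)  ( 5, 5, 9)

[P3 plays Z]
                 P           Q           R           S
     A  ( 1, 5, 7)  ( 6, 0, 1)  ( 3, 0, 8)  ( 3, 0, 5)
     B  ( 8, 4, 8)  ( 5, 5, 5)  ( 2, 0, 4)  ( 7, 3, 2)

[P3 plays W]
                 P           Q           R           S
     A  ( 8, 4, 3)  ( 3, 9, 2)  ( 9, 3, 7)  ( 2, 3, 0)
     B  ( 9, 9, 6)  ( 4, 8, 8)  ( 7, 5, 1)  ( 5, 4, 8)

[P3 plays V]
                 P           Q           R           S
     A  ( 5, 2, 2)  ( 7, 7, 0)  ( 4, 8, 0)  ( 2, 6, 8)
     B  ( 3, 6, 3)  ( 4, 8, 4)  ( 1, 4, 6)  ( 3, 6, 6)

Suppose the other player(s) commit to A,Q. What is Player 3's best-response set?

u_3(X vs A,Q) = 0
u_3(Y vs A,Q) = 6
u_3(Z vs A,Q) = 1
u_3(W vs A,Q) = 2
u_3(V vs A,Q) = 0
max payoff 6 at {Y}

P3 best: {Y}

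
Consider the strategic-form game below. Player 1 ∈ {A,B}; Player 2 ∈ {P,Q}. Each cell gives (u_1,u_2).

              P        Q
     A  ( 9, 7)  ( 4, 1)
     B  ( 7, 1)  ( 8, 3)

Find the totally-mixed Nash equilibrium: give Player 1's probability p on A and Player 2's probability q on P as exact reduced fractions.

P1 indiff ⇒ q·9+(1-q)·4 = q·7+(1-q)·8 ⇒ q(2) = (1-q)(4) ⇒ q = 2/3
P2 indiff ⇒ p·7+(1-p)·1 = p·1+(1-p)·3 ⇒ p(6) = (1-p)(2) ⇒ p = 1/4

(p,q) = (1/4, 2/3)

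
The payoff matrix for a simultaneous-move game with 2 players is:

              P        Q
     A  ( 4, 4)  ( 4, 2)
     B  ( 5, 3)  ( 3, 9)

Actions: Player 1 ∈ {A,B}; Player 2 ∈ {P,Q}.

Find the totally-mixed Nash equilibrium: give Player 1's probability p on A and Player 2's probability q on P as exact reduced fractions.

p=3/4, q=1/2

P1 indiff ⇒ q·4+(1-q)·4 = q·5+(1-q)·3 ⇒ q(-1) = (1-q)(-1) ⇒ q = 1/2
P2 indiff ⇒ p·4+(1-p)·3 = p·2+(1-p)·9 ⇒ p(2) = (1-p)(6) ⇒ p = 3/4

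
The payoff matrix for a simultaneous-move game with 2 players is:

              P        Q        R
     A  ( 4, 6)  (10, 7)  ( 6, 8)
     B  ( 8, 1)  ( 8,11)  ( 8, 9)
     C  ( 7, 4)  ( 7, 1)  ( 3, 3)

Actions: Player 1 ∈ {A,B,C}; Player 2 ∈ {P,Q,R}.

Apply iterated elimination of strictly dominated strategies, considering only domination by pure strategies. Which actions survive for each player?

P1 drop C (B beats it: P:8>7 Q:8>7 R:8>3)
P2 drop P (Q beats it: A:7>6 B:11>1)
P1→{A,B} P2→{Q,R}

Remaining: P1:{A,B} P2:{Q,R}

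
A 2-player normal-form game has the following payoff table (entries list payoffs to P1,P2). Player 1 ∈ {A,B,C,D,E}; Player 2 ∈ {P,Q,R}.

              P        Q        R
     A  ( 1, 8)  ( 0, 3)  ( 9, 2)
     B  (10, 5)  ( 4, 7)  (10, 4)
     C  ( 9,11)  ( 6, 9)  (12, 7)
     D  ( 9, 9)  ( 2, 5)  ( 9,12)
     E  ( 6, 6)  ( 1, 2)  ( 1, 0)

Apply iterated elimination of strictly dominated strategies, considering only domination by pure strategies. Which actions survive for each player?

P1 drop A (B beats it: P:10>1 Q:4>0 R:10>9)
P1 drop D (B beats it: P:10>9 Q:4>2 R:10>9)
P1 drop E (B beats it: P:10>6 Q:4>1 R:10>1)
P2 drop R (P beats it: B:5>4 C:11>7)
P1→{B,C} P2→{P,Q}

IESDS → P1:{B,C} P2:{P,Q}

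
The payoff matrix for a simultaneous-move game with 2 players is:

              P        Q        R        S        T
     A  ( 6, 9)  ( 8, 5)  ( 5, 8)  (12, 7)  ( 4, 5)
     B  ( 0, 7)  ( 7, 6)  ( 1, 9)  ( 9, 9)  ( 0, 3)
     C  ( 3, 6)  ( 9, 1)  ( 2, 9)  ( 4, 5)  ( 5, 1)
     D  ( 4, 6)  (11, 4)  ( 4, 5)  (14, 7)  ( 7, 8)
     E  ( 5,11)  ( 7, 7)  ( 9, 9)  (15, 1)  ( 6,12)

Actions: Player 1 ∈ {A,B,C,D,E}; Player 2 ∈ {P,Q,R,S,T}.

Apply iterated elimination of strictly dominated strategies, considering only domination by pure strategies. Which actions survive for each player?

Remaining: P1:{A,D,E} P2:{P,S,T}

P1 drop B (A beats it: P:6>0 Q:8>7 R:5>1 S:12>9 T:4>0)
P1 drop C (D beats it: P:4>3 Q:11>9 R:4>2 S:14>4 T:7>5)
P2 drop Q (P beats it: A:9>5 D:6>4 E:11>7)
P2 drop R (P beats it: A:9>8 D:6>5 E:11>9)
P1→{A,D,E} P2→{P,S,T}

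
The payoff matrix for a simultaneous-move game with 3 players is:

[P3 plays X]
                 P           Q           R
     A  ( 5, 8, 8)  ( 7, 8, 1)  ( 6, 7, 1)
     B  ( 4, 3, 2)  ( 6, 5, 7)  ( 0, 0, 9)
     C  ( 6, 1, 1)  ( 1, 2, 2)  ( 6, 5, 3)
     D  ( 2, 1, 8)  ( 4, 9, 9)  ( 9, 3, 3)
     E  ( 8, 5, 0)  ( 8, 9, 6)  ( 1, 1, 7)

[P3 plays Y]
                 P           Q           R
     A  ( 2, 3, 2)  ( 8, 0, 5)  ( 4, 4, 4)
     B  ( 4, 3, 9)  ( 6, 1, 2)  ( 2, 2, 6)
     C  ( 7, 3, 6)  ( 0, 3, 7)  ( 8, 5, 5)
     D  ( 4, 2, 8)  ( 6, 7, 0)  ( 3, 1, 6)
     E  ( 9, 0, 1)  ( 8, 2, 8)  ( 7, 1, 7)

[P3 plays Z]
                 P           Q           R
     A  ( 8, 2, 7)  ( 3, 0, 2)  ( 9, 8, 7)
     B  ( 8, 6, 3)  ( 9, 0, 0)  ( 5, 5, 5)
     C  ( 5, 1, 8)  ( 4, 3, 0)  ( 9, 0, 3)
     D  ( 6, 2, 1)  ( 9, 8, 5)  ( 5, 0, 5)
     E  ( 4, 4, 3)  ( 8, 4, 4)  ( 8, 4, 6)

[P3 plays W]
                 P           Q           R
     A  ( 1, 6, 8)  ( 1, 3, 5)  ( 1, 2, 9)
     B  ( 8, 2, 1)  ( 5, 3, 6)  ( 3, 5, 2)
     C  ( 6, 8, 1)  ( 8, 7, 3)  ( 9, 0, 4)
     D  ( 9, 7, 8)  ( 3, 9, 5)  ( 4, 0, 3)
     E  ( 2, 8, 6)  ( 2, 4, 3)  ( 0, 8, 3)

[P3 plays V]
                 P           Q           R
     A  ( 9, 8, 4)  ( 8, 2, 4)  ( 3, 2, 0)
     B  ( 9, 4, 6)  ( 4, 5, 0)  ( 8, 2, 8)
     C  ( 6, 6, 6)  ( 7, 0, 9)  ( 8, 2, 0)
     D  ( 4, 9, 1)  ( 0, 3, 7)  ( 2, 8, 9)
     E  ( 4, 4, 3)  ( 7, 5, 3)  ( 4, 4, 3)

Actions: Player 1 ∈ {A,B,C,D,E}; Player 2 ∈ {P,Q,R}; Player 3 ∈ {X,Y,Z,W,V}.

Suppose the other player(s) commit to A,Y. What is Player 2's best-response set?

u_2(P vs A,Y) = 3
u_2(Q vs A,Y) = 0
u_2(R vs A,Y) = 4
max payoff 4 at {R}

argmax u_2 = {R}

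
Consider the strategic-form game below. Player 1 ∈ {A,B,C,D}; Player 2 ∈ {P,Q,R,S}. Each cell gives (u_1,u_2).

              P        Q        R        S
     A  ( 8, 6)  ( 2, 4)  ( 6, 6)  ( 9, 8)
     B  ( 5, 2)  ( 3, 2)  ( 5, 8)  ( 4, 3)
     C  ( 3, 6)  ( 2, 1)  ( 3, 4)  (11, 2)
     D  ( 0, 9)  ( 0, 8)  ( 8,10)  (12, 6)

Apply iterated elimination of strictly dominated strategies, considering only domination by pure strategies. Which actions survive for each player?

P2 drop Q (R beats it: A:6>4 B:8>2 C:4>1 D:10>8)
P1 drop B (A beats it: P:8>5 R:6>5 S:9>4)
P1→{A,C,D} P2→{P,R,S}

Remaining: P1:{A,C,D} P2:{P,R,S}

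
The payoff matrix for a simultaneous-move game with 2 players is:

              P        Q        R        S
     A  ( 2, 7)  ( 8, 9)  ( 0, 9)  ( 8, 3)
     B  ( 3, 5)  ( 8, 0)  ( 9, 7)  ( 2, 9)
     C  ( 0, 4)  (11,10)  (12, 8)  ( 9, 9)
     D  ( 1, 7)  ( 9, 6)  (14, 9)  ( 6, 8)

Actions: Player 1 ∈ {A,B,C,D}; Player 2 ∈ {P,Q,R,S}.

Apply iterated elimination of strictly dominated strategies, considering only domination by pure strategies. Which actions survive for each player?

Remaining: P1:{C,D} P2:{Q,R,S}

P2 drop P (R beats it: A:9>7 B:7>5 C:8>4 D:9>7)
P1 drop A (C beats it: Q:11>8 R:12>0 S:9>8)
P1 drop B (C beats it: Q:11>8 R:12>9 S:9>2)
P1→{C,D} P2→{Q,R,S}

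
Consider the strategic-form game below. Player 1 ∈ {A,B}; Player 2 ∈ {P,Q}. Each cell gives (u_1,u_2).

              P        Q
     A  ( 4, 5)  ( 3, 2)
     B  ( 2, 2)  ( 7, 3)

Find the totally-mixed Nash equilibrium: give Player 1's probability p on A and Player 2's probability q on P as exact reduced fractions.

P1 mixes 1/4 on A; P2 mixes 2/3 on P

P1 indiff ⇒ q·4+(1-q)·3 = q·2+(1-q)·7 ⇒ q(2) = (1-q)(4) ⇒ q = 2/3
P2 indiff ⇒ p·5+(1-p)·2 = p·2+(1-p)·3 ⇒ p(3) = (1-p)(1) ⇒ p = 1/4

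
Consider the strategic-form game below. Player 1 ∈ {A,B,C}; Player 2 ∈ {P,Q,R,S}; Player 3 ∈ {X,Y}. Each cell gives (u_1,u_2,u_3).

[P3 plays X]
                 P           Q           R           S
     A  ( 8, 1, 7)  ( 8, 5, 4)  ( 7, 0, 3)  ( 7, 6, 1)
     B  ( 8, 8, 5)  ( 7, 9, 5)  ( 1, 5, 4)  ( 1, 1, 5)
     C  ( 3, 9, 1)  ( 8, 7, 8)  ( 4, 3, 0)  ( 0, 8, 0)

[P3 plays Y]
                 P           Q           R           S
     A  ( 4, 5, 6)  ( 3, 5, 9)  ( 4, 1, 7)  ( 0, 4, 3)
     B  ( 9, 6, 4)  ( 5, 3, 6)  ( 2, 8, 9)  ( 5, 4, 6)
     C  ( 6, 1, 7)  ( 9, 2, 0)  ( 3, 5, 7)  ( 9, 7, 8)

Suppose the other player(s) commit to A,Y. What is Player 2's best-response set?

argmax u_2 = {P,Q}

u_2(P vs A,Y) = 5
u_2(Q vs A,Y) = 5
u_2(R vs A,Y) = 1
u_2(S vs A,Y) = 4
max payoff 5 at {P,Q}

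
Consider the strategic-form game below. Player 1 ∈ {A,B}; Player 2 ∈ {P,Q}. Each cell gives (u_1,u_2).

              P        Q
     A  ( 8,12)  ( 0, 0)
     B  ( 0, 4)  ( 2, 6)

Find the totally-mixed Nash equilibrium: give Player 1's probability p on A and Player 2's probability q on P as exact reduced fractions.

P1 indiff ⇒ q·8+(1-q)·0 = q·0+(1-q)·2 ⇒ q(8) = (1-q)(2) ⇒ q = 1/5
P2 indiff ⇒ p·12+(1-p)·4 = p·0+(1-p)·6 ⇒ p(12) = (1-p)(2) ⇒ p = 1/7

P1 mixes 1/7 on A; P2 mixes 1/5 on P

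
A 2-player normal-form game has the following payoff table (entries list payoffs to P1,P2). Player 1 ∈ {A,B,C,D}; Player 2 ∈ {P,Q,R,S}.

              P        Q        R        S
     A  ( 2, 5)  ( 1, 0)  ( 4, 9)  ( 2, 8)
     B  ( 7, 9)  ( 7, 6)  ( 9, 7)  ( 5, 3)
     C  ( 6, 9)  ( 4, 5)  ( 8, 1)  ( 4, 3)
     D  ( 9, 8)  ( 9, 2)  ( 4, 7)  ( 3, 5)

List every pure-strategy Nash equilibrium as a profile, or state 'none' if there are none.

NE set: (D,P)

(A,P): not NE [P1→D gives 9>2; P2→R gives 9>5]
(A,Q): not NE [P1→D gives 9>1; P2→R gives 9>0]
(A,R): not NE [P1→B gives 9>4]
(A,S): not NE [P1→B gives 5>2; P2→R gives 9>8]
(B,P): not NE [P1→D gives 9>7]
(B,Q): not NE [P1→D gives 9>7; P2→P gives 9>6]
(B,R): not NE [P2→P gives 9>7]
(B,S): not NE [P2→P gives 9>3]
(C,P): not NE [P1→D gives 9>6]
(C,Q): not NE [P1→D gives 9>4; P2→P gives 9>5]
(C,R): not NE [P1→B gives 9>8; P2→P gives 9>1]
(C,S): not NE [P1→B gives 5>4; P2→P gives 9>3]
(D,P): NE
(D,Q): not NE [P2→P gives 8>2]
(D,R): not NE [P1→B gives 9>4; P2→P gives 8>7]
(D,S): not NE [P1→B gives 5>3; P2→P gives 8>5]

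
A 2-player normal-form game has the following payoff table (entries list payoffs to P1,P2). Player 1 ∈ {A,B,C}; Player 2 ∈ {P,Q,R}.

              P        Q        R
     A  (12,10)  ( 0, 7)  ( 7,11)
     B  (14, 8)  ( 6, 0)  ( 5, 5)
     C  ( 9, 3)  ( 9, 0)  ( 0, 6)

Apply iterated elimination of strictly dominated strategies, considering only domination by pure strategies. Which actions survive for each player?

IESDS → P1:{A,B} P2:{P,R}

P2 drop Q (P beats it: A:10>7 B:8>0 C:3>0)
P1 drop C (A beats it: P:12>9 R:7>0)
P1→{A,B} P2→{P,R}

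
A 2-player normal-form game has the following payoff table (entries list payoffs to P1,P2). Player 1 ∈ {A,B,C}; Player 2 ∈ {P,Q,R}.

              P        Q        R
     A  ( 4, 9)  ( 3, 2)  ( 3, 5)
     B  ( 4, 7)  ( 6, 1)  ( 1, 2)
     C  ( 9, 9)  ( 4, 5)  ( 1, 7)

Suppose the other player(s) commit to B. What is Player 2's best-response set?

u_2(P vs B) = 7
u_2(Q vs B) = 1
u_2(R vs B) = 2
max payoff 7 at {P}

argmax u_2 = {P}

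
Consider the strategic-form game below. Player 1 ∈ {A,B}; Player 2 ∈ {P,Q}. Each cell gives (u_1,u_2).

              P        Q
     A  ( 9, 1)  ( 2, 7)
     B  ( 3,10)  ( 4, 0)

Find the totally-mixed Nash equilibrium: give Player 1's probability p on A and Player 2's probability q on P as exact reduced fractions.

P1 indiff ⇒ q·9+(1-q)·2 = q·3+(1-q)·4 ⇒ q(6) = (1-q)(2) ⇒ q = 1/4
P2 indiff ⇒ p·1+(1-p)·10 = p·7+(1-p)·0 ⇒ p(-6) = (1-p)(-10) ⇒ p = 5/8

(p,q) = (5/8, 1/4)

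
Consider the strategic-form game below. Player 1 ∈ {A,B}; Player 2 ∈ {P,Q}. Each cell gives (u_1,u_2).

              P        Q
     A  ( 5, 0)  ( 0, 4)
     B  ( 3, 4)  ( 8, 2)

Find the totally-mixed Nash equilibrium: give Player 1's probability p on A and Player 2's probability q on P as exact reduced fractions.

P1 indiff ⇒ q·5+(1-q)·0 = q·3+(1-q)·8 ⇒ q(2) = (1-q)(8) ⇒ q = 4/5
P2 indiff ⇒ p·0+(1-p)·4 = p·4+(1-p)·2 ⇒ p(-4) = (1-p)(-2) ⇒ p = 1/3

p=1/3, q=4/5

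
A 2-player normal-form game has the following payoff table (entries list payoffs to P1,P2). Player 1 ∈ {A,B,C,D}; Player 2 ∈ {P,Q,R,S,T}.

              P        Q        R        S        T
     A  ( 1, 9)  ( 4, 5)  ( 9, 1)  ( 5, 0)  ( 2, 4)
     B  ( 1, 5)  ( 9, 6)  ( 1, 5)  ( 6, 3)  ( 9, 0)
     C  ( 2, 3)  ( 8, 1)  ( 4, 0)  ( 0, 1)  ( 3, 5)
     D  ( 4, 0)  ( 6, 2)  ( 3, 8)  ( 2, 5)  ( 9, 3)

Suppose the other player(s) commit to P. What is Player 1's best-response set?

u_1(A vs P) = 1
u_1(B vs P) = 1
u_1(C vs P) = 2
u_1(D vs P) = 4
max payoff 4 at {D}

argmax u_1 = {D}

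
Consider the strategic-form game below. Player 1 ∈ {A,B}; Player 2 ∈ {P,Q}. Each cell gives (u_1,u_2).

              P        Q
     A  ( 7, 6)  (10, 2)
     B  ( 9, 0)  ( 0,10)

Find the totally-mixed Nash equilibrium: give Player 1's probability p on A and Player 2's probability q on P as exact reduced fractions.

p=5/7, q=5/6

P1 indiff ⇒ q·7+(1-q)·10 = q·9+(1-q)·0 ⇒ q(-2) = (1-q)(-10) ⇒ q = 5/6
P2 indiff ⇒ p·6+(1-p)·0 = p·2+(1-p)·10 ⇒ p(4) = (1-p)(10) ⇒ p = 5/7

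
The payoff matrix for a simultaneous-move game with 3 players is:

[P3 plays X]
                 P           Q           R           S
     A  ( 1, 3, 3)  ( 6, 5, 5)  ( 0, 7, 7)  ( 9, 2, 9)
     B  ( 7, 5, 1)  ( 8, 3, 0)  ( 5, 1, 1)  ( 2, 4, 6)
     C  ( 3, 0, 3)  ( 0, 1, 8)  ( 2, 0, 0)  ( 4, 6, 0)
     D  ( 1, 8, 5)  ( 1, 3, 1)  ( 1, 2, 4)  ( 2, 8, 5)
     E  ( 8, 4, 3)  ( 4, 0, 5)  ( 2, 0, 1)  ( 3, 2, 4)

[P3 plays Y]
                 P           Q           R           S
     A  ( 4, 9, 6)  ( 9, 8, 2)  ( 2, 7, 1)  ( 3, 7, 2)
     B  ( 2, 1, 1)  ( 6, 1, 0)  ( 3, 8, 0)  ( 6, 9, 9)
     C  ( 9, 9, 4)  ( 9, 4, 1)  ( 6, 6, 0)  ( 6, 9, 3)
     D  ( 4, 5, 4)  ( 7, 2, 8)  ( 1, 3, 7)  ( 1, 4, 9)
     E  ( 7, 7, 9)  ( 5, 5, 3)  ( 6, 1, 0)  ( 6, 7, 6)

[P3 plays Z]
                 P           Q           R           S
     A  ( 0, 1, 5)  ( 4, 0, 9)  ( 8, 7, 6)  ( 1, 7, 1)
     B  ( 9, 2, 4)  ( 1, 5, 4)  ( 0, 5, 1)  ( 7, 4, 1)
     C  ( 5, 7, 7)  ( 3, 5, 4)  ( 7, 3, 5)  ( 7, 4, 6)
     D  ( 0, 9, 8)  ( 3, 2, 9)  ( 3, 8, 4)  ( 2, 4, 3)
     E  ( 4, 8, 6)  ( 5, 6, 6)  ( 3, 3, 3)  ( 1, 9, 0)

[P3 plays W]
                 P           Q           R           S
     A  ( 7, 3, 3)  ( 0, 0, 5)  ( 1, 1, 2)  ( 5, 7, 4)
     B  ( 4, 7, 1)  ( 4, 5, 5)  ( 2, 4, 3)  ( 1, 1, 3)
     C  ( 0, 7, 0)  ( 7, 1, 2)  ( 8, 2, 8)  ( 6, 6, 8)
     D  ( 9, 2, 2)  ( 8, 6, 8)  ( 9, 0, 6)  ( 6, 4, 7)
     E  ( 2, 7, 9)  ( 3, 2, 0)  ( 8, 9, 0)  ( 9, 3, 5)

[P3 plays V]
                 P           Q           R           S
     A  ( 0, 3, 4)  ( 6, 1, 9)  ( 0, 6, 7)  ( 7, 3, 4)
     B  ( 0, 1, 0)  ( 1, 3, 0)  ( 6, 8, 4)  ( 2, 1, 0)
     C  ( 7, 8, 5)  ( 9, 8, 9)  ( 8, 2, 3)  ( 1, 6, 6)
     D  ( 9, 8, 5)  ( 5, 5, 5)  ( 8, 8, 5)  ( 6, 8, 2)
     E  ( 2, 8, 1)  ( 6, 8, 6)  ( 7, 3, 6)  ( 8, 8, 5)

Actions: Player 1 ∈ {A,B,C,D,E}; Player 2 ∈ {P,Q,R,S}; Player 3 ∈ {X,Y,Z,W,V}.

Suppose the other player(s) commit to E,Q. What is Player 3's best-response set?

P3 best: {Z,V}

u_3(X vs E,Q) = 5
u_3(Y vs E,Q) = 3
u_3(Z vs E,Q) = 6
u_3(W vs E,Q) = 0
u_3(V vs E,Q) = 6
max payoff 6 at {Z,V}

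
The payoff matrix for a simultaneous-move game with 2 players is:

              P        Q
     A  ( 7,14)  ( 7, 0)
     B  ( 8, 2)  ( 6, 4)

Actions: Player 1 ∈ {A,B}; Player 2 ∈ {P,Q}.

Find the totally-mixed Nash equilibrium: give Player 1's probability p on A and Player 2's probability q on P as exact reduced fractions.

P1 indiff ⇒ q·7+(1-q)·7 = q·8+(1-q)·6 ⇒ q(-1) = (1-q)(-1) ⇒ q = 1/2
P2 indiff ⇒ p·14+(1-p)·2 = p·0+(1-p)·4 ⇒ p(14) = (1-p)(2) ⇒ p = 1/8

(p,q) = (1/8, 1/2)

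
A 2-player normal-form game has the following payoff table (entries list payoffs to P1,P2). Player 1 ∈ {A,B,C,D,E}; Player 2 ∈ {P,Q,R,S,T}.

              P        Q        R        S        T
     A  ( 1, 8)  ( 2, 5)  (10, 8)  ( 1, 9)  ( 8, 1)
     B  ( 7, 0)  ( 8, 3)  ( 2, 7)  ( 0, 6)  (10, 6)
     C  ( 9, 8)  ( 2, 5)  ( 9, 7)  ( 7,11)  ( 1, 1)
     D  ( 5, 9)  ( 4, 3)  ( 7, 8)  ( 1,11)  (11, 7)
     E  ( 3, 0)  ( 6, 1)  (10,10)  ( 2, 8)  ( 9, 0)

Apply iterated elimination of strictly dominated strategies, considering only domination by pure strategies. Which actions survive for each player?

Remaining: P1:{A,C,E} P2:{R,S}

P2 drop P (S beats it: A:9>8 B:6>0 C:11>8 D:11>9 E:8>0)
P2 drop Q (R beats it: A:8>5 B:7>3 C:7>5 D:8>3 E:10>1)
P1 drop B (D beats it: R:7>2 S:1>0 T:11>10)
P2 drop T (R beats it: A:8>1 C:7>1 D:8>7 E:10>0)
P1 drop D (C beats it: R:9>7 S:7>1)
P1→{A,C,E} P2→{R,S}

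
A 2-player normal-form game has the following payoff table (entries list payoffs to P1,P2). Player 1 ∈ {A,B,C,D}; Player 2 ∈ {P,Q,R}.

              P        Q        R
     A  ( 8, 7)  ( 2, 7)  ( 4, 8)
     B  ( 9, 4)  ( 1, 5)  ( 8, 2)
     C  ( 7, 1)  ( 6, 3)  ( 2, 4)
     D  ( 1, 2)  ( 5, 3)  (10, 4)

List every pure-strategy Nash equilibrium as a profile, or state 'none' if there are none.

(A,P): not NE [P1→B gives 9>8; P2→R gives 8>7]
(A,Q): not NE [P1→C gives 6>2; P2→R gives 8>7]
(A,R): not NE [P1→D gives 10>4]
(B,P): not NE [P2→Q gives 5>4]
(B,Q): not NE [P1→C gives 6>1]
(B,R): not NE [P1→D gives 10>8; P2→Q gives 5>2]
(C,P): not NE [P1→B gives 9>7; P2→R gives 4>1]
(C,Q): not NE [P2→R gives 4>3]
(C,R): not NE [P1→D gives 10>2]
(D,P): not NE [P1→B gives 9>1; P2→R gives 4>2]
(D,Q): not NE [P1→C gives 6>5; P2→R gives 4>3]
(D,R): NE

PSNE = {(D,R)}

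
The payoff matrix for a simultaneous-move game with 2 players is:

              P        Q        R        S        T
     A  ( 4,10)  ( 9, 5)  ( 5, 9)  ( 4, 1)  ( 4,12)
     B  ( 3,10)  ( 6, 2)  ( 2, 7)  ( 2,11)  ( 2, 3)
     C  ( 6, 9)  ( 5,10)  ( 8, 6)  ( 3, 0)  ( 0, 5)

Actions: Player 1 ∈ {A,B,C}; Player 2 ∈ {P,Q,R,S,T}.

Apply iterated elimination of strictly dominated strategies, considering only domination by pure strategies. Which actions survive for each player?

Remaining: P1:{A,C} P2:{P,Q,T}

P1 drop B (A beats it: P:4>3 Q:9>6 R:5>2 S:4>2 T:4>2)
P2 drop R (P beats it: A:10>9 C:9>6)
P2 drop S (P beats it: A:10>1 C:9>0)
P1→{A,C} P2→{P,Q,T}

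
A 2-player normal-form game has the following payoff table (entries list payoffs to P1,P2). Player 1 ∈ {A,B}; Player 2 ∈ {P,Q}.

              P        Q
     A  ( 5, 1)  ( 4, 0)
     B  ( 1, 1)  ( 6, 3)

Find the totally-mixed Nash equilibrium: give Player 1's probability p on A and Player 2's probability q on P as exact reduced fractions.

p=2/3, q=1/3

P1 indiff ⇒ q·5+(1-q)·4 = q·1+(1-q)·6 ⇒ q(4) = (1-q)(2) ⇒ q = 1/3
P2 indiff ⇒ p·1+(1-p)·1 = p·0+(1-p)·3 ⇒ p(1) = (1-p)(2) ⇒ p = 2/3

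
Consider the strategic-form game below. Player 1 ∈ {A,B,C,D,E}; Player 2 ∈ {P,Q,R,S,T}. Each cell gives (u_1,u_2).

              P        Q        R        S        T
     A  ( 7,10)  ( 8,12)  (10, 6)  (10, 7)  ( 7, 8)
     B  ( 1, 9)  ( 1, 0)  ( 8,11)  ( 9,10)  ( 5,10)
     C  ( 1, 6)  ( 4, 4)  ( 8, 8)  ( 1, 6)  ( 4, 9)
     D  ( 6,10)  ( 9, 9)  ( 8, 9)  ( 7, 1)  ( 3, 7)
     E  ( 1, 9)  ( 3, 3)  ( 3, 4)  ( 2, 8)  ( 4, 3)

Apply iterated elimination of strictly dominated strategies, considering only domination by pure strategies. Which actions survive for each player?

P1 drop B (A beats it: P:7>1 Q:8>1 R:10>8 S:10>9 T:7>5)
P1 drop C (A beats it: P:7>1 Q:8>4 R:10>8 S:10>1 T:7>4)
P1 drop E (A beats it: P:7>1 Q:8>3 R:10>3 S:10>2 T:7>4)
P2 drop R (P beats it: A:10>6 D:10>9)
P2 drop S (P beats it: A:10>7 D:10>1)
P2 drop T (P beats it: A:10>8 D:10>7)
P1→{A,D} P2→{P,Q}

IESDS → P1:{A,D} P2:{P,Q}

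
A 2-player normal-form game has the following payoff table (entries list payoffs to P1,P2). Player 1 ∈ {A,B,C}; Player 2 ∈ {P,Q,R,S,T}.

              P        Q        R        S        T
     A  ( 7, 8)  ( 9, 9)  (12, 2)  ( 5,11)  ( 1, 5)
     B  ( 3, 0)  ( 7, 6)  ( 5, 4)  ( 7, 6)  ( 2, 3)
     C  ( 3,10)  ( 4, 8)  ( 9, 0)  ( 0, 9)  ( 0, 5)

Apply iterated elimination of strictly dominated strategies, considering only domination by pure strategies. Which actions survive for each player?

IESDS → P1:{A,B} P2:{Q,S}

P1 drop C (A beats it: P:7>3 Q:9>4 R:12>9 S:5>0 T:1>0)
P2 drop P (Q beats it: A:9>8 B:6>0)
P2 drop R (Q beats it: A:9>2 B:6>4)
P2 drop T (Q beats it: A:9>5 B:6>3)
P1→{A,B} P2→{Q,S}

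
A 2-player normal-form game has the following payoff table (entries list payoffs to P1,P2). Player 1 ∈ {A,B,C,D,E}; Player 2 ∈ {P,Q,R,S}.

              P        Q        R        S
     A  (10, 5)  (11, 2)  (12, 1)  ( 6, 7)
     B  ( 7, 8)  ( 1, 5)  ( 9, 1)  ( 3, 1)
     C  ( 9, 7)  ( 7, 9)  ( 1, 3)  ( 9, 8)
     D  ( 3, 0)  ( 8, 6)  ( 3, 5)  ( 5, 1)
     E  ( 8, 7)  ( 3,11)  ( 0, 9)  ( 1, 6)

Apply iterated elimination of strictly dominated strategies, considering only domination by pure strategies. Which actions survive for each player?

IESDS → P1:{A,C} P2:{Q,S}

P1 drop B (A beats it: P:10>7 Q:11>1 R:12>9 S:6>3)
P1 drop D (A beats it: P:10>3 Q:11>8 R:12>3 S:6>5)
P1 drop E (A beats it: P:10>8 Q:11>3 R:12>0 S:6>1)
P2 drop P (S beats it: A:7>5 C:8>7)
P2 drop R (Q beats it: A:2>1 C:9>3)
P1→{A,C} P2→{Q,S}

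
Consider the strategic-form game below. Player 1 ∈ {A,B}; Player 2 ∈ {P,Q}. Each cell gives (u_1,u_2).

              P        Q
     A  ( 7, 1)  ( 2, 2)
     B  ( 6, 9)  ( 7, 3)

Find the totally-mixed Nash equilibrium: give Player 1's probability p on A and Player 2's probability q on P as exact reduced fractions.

P1 indiff ⇒ q·7+(1-q)·2 = q·6+(1-q)·7 ⇒ q(1) = (1-q)(5) ⇒ q = 5/6
P2 indiff ⇒ p·1+(1-p)·9 = p·2+(1-p)·3 ⇒ p(-1) = (1-p)(-6) ⇒ p = 6/7

(p,q) = (6/7, 5/6)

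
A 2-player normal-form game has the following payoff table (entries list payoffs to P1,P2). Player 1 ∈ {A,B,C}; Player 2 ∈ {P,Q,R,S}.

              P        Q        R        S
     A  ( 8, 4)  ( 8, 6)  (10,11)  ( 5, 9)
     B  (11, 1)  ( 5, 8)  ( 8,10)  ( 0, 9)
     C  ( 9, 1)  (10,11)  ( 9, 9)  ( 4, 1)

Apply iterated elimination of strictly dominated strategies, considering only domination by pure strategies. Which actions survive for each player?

P2 drop P (Q beats it: A:6>4 B:8>1 C:11>1)
P1 drop B (A beats it: Q:8>5 R:10>8 S:5>0)
P2 drop S (R beats it: A:11>9 C:9>1)
P1→{A,C} P2→{Q,R}

Remaining: P1:{A,C} P2:{Q,R}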